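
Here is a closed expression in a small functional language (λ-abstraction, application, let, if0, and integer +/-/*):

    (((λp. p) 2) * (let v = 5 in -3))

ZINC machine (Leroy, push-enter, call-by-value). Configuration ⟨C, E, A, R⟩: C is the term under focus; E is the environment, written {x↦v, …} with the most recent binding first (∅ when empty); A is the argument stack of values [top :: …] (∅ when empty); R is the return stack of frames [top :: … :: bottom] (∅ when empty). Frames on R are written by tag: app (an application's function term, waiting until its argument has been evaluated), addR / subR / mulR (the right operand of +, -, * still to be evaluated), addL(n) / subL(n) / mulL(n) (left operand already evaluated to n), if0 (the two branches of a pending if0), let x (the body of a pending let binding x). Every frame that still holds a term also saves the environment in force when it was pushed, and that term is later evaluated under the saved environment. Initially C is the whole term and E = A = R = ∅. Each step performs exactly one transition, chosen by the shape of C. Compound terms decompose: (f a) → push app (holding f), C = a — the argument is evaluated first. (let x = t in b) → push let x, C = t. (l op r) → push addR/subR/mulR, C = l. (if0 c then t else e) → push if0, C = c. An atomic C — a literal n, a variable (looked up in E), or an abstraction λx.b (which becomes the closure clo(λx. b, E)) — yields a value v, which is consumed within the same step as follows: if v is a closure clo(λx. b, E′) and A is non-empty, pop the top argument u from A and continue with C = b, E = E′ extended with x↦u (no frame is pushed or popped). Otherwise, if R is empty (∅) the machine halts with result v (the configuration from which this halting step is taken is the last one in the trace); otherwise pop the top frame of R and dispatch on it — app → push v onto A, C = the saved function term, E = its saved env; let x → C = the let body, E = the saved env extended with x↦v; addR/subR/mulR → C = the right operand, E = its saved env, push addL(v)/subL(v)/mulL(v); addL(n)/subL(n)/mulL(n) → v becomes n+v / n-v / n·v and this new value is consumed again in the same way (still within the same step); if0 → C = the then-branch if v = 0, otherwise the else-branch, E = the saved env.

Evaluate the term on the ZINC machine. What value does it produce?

t=0: ⟨C=(((λp. p) 2) * (let v = 5 in -3)); E=∅; A=∅; R=∅⟩
t=1: ⟨C=((λp. p) 2); E=∅; A=∅; R=[mulR]⟩
t=2: ⟨C=2; E=∅; A=∅; R=[app :: mulR]⟩
t=3: ⟨C=(λp. p); E=∅; A=[2]; R=[mulR]⟩
t=4: ⟨C=p; E={p↦2}; A=∅; R=[mulR]⟩
t=5: ⟨C=(let v = 5 in -3); E=∅; A=∅; R=[mulL(2)]⟩
t=6: ⟨C=5; E=∅; A=∅; R=[let v :: mulL(2)]⟩
t=7: ⟨C=-3; E={v↦5}; A=∅; R=[mulL(2)]⟩
→ final value -6

Answer: -6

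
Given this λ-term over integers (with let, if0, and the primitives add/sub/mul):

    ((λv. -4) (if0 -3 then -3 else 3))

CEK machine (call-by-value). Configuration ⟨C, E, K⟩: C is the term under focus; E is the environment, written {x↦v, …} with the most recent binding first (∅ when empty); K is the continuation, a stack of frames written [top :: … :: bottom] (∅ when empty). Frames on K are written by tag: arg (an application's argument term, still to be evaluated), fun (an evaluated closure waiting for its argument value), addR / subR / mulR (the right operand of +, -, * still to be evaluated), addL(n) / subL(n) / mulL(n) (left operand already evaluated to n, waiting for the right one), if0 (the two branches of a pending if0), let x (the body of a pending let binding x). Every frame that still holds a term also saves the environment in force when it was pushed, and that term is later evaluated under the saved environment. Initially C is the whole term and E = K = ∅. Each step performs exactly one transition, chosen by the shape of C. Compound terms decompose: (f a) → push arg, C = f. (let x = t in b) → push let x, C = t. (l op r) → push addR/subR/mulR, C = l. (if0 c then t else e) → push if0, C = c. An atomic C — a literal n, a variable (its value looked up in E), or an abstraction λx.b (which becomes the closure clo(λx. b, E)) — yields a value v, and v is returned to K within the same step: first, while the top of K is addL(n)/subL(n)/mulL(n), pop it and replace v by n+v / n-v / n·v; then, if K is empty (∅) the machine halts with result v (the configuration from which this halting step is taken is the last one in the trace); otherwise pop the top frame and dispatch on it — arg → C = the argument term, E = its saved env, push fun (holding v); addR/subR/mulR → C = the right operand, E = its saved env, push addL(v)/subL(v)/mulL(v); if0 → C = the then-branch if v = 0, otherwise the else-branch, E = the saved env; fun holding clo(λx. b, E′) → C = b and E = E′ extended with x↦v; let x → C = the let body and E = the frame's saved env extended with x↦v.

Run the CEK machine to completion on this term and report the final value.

Answer: -4

Machine steps:
t=0: ⟨C=((λv. -4) (if0 -3 then -3 else 3)); E=∅; K=∅⟩
t=1: ⟨C=(λv. -4); E=∅; K=[arg]⟩
t=2: ⟨C=(if0 -3 then -3 else 3); E=∅; K=[fun]⟩
t=3: ⟨C=-3; E=∅; K=[if0 :: fun]⟩
t=4: ⟨C=3; E=∅; K=[fun]⟩
t=5: ⟨C=-4; E={v↦3}; K=∅⟩
→ final value -4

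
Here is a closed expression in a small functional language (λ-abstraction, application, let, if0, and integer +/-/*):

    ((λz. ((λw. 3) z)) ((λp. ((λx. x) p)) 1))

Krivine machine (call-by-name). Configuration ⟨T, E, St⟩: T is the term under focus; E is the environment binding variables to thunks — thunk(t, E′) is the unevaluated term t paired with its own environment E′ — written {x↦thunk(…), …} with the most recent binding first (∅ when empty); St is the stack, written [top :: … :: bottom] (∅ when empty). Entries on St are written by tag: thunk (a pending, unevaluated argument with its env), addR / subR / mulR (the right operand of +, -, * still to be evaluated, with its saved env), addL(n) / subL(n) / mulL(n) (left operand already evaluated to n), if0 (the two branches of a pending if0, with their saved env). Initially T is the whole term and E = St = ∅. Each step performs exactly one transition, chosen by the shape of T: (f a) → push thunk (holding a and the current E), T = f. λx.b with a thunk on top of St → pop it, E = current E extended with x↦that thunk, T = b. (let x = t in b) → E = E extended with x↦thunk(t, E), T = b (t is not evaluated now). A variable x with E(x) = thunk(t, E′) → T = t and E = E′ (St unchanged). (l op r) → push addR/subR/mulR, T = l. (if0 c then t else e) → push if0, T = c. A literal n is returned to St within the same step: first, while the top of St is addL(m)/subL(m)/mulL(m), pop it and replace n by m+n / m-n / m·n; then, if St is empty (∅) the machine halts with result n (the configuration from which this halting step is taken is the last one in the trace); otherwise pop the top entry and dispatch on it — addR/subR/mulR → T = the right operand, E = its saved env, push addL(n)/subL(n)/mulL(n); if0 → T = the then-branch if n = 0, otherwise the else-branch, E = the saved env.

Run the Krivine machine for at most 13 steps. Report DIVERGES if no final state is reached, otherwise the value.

Answer: 3

Derivation:
t=0: <T=((λz. ((λw. 3) z)) ((λp. ((λx. x) p)) 1)), E=∅, St=∅>
t=1: <T=(λz. ((λw. 3) z)), E=∅, St=[thunk]>
t=2: <T=((λw. 3) z), E={z↦thunk(((λp. ((λx. x) p)) 1), ∅)}, St=∅>
t=3: <T=(λw. 3), E={z↦thunk(((λp. ((λx. x) p)) 1), ∅)}, St=[thunk]>
t=4: <T=3, E={w↦thunk(z, {z↦thunk(((λp. ((λx. x) p)) 1), ∅)}), z↦thunk(((λp. ((λx. x) p)) 1), ∅)}, St=∅>
→ final value 3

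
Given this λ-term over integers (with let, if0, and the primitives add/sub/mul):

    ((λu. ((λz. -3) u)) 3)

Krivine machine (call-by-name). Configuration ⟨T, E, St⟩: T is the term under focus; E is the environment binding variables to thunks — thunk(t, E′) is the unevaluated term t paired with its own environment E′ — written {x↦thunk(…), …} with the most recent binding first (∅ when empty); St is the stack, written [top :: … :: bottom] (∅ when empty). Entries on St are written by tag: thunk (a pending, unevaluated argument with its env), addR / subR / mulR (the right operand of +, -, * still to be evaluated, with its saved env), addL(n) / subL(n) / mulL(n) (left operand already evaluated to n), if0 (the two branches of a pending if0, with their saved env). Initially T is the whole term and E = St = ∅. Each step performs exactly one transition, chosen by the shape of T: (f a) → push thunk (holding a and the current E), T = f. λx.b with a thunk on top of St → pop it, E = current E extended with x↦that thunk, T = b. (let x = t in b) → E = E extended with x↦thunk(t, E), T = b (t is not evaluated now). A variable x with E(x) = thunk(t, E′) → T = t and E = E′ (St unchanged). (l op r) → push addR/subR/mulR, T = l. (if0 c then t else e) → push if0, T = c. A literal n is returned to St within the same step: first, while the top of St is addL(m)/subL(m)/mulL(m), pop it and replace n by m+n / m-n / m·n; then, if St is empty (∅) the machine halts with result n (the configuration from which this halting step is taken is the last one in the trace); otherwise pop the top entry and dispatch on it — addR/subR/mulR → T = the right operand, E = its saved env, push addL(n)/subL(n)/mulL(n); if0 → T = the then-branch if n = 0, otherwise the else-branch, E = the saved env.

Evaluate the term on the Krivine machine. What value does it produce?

0. <T=((λu. ((λz. -3) u)) 3), E=∅, St=∅>
1. <T=(λu. ((λz. -3) u)), E=∅, St=[thunk]>
2. <T=((λz. -3) u), E={u↦thunk(3, ∅)}, St=∅>
3. <T=(λz. -3), E={u↦thunk(3, ∅)}, St=[thunk]>
4. <T=-3, E={z↦thunk(u, {u↦thunk(3, ∅)}), u↦thunk(3, ∅)}, St=∅>
→ final value -3

Answer: -3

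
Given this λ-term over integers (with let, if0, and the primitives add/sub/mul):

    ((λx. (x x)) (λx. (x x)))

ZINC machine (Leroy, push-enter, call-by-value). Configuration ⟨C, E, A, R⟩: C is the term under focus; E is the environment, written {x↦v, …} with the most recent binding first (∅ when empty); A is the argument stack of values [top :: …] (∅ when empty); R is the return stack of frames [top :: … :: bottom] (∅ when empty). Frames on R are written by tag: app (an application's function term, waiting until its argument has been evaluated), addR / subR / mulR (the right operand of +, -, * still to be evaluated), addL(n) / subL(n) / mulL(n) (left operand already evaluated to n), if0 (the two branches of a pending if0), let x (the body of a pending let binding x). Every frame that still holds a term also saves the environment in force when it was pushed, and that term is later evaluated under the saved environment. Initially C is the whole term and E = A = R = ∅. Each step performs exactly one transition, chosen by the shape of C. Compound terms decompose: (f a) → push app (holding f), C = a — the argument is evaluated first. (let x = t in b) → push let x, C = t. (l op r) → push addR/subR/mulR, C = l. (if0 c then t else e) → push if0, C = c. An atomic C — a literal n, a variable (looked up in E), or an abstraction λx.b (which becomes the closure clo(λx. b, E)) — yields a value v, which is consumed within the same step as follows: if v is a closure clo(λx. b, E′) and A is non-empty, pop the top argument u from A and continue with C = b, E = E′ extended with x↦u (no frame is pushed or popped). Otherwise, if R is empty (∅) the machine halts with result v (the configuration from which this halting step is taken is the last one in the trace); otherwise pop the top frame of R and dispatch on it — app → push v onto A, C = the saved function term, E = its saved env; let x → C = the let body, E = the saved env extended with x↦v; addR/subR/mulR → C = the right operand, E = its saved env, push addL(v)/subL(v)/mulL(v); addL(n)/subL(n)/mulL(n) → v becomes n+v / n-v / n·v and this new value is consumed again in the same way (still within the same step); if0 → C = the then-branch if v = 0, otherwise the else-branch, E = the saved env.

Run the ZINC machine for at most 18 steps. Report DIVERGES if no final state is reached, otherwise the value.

0. <C=((λx. (x x)) (λx. (x x))), E=∅, A=∅, R=∅>
1. <C=(λx. (x x)), E=∅, A=∅, R=[app]>
2. <C=(λx. (x x)), E=∅, A=[clo(λx. (x x), ∅)], R=∅>
3. <C=(x x), E={x↦clo(λx. (x x), ∅)}, A=∅, R=∅>
4. <C=x, E={x↦clo(λx. (x x), ∅)}, A=∅, R=[app]>
5. <C=x, E={x↦clo(λx. (x x), ∅)}, A=[clo(λx. (x x), ∅)], R=∅>
… configuration repeats with period 3 (steps 3–5 recur indefinitely) …

Answer: DIVERGES (no final state within 18 steps)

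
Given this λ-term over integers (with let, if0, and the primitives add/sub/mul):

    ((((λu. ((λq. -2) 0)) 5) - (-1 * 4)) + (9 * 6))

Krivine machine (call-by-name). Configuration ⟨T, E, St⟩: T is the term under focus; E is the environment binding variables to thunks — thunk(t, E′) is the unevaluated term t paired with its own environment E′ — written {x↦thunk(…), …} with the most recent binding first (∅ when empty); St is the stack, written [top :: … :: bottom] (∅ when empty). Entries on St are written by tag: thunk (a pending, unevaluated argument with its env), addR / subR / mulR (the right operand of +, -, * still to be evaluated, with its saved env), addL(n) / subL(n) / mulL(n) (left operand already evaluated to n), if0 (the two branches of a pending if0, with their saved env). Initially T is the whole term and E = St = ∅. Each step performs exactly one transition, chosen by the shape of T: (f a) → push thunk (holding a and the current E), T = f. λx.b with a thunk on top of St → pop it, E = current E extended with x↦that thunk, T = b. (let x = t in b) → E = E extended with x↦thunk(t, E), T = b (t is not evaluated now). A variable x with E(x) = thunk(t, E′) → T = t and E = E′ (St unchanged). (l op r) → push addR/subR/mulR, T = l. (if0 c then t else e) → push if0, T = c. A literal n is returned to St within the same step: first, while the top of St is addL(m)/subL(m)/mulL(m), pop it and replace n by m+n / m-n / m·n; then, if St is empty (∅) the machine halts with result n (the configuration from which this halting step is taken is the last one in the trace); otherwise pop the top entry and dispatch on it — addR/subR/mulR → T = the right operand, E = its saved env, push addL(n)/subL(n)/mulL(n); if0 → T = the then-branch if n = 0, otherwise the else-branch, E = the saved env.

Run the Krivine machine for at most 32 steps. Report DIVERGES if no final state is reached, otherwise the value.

Answer: 56

Derivation:
t=0: ⟨T=((((λu. ((λq. -2) 0)) 5) - (-1 * 4)) + (9 * 6)); E=∅; St=∅⟩
t=1: ⟨T=(((λu. ((λq. -2) 0)) 5) - (-1 * 4)); E=∅; St=[addR]⟩
t=2: ⟨T=((λu. ((λq. -2) 0)) 5); E=∅; St=[subR :: addR]⟩
t=3: ⟨T=(λu. ((λq. -2) 0)); E=∅; St=[thunk :: subR :: addR]⟩
t=4: ⟨T=((λq. -2) 0); E={u↦thunk(5, ∅)}; St=[subR :: addR]⟩
t=5: ⟨T=(λq. -2); E={u↦thunk(5, ∅)}; St=[thunk :: subR :: addR]⟩
t=6: ⟨T=-2; E={q↦thunk(0, {u↦thunk(5, ∅)}), u↦thunk(5, ∅)}; St=[subR :: addR]⟩
t=7: ⟨T=(-1 * 4); E=∅; St=[subL(-2) :: addR]⟩
t=8: ⟨T=-1; E=∅; St=[mulR :: subL(-2) :: addR]⟩
t=9: ⟨T=4; E=∅; St=[mulL(-1) :: subL(-2) :: addR]⟩
t=10: ⟨T=(9 * 6); E=∅; St=[addL(2)]⟩
t=11: ⟨T=9; E=∅; St=[mulR :: addL(2)]⟩
t=12: ⟨T=6; E=∅; St=[mulL(9) :: addL(2)]⟩
→ final value 56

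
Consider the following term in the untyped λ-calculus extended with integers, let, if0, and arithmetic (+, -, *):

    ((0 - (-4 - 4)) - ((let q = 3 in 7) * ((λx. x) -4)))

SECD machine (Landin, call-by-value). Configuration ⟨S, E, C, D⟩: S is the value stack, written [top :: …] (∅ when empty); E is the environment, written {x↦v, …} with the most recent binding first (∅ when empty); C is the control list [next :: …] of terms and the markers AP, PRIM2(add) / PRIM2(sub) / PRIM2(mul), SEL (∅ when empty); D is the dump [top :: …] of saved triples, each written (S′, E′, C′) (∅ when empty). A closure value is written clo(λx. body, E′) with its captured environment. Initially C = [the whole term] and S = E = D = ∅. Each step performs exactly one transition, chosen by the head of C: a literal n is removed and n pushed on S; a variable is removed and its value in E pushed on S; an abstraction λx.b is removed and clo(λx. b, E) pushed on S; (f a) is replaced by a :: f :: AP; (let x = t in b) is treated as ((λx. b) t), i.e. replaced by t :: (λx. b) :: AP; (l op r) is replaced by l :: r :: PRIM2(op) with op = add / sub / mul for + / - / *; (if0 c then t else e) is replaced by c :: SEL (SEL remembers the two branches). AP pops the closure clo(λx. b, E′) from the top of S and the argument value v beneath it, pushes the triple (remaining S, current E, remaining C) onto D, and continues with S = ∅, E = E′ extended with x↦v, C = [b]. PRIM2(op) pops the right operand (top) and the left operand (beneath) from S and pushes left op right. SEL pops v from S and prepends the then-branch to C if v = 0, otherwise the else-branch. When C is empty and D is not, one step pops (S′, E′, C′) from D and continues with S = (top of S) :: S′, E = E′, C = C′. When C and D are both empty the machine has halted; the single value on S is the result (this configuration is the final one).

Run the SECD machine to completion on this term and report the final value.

Answer: 36

Execution trace:
t=0: ⟨S=∅; E=∅; C=[((0 - (-4 - 4)) - ((let q = 3 in 7) * ((λx. x) -4)))]; D=∅⟩
t=1: ⟨S=∅; E=∅; C=[(0 - (-4 - 4)) :: ((let q = 3 in 7) * ((λx. x) -4)) :: PRIM2(sub)]; D=∅⟩
t=2: ⟨S=∅; E=∅; C=[0 :: (-4 - 4) :: PRIM2(sub) :: ((let q = 3 in 7) * ((λx. x) -4)) :: PRIM2(sub)]; D=∅⟩
t=3: ⟨S=[0]; E=∅; C=[(-4 - 4) :: PRIM2(sub) :: ((let q = 3 in 7) * ((λx. x) -4)) :: PRIM2(sub)]; D=∅⟩
t=4: ⟨S=[0]; E=∅; C=[-4 :: 4 :: PRIM2(sub) :: PRIM2(sub) :: ((let q = 3 in 7) * ((λx. x) -4)) :: PRIM2(sub)]; D=∅⟩
t=5: ⟨S=[-4 :: 0]; E=∅; C=[4 :: PRIM2(sub) :: PRIM2(sub) :: ((let q = 3 in 7) * ((λx. x) -4)) :: PRIM2(sub)]; D=∅⟩
t=6: ⟨S=[4 :: -4 :: 0]; E=∅; C=[PRIM2(sub) :: PRIM2(sub) :: ((let q = 3 in 7) * ((λx. x) -4)) :: PRIM2(sub)]; D=∅⟩
t=7: ⟨S=[-8 :: 0]; E=∅; C=[PRIM2(sub) :: ((let q = 3 in 7) * ((λx. x) -4)) :: PRIM2(sub)]; D=∅⟩
t=8: ⟨S=[8]; E=∅; C=[((let q = 3 in 7) * ((λx. x) -4)) :: PRIM2(sub)]; D=∅⟩
t=9: ⟨S=[8]; E=∅; C=[(let q = 3 in 7) :: ((λx. x) -4) :: PRIM2(mul) :: PRIM2(sub)]; D=∅⟩
t=10: ⟨S=[8]; E=∅; C=[3 :: (λq. 7) :: AP :: ((λx. x) -4) :: PRIM2(mul) :: PRIM2(sub)]; D=∅⟩
t=11: ⟨S=[3 :: 8]; E=∅; C=[(λq. 7) :: AP :: ((λx. x) -4) :: PRIM2(mul) :: PRIM2(sub)]; D=∅⟩
t=12: ⟨S=[clo(λq. 7, ∅) :: 3 :: 8]; E=∅; C=[AP :: ((λx. x) -4) :: PRIM2(mul) :: PRIM2(sub)]; D=∅⟩
t=13: ⟨S=∅; E={q↦3}; C=[7]; D=[([8], ∅, [((λx. x) -4) :: PRIM2(mul) :: PRIM2(sub)])]⟩
t=14: ⟨S=[7]; E={q↦3}; C=∅; D=[([8], ∅, [((λx. x) -4) :: PRIM2(mul) :: PRIM2(sub)])]⟩
t=15: ⟨S=[7 :: 8]; E=∅; C=[((λx. x) -4) :: PRIM2(mul) :: PRIM2(sub)]; D=∅⟩
t=16: ⟨S=[7 :: 8]; E=∅; C=[-4 :: (λx. x) :: AP :: PRIM2(mul) :: PRIM2(sub)]; D=∅⟩
t=17: ⟨S=[-4 :: 7 :: 8]; E=∅; C=[(λx. x) :: AP :: PRIM2(mul) :: PRIM2(sub)]; D=∅⟩
t=18: ⟨S=[clo(λx. x, ∅) :: -4 :: 7 :: 8]; E=∅; C=[AP :: PRIM2(mul) :: PRIM2(sub)]; D=∅⟩
t=19: ⟨S=∅; E={x↦-4}; C=[x]; D=[([7 :: 8], ∅, [PRIM2(mul) :: PRIM2(sub)])]⟩
t=20: ⟨S=[-4]; E={x↦-4}; C=∅; D=[([7 :: 8], ∅, [PRIM2(mul) :: PRIM2(sub)])]⟩
t=21: ⟨S=[-4 :: 7 :: 8]; E=∅; C=[PRIM2(mul) :: PRIM2(sub)]; D=∅⟩
t=22: ⟨S=[-28 :: 8]; E=∅; C=[PRIM2(sub)]; D=∅⟩
t=23: ⟨S=[36]; E=∅; C=∅; D=∅⟩
→ final value 36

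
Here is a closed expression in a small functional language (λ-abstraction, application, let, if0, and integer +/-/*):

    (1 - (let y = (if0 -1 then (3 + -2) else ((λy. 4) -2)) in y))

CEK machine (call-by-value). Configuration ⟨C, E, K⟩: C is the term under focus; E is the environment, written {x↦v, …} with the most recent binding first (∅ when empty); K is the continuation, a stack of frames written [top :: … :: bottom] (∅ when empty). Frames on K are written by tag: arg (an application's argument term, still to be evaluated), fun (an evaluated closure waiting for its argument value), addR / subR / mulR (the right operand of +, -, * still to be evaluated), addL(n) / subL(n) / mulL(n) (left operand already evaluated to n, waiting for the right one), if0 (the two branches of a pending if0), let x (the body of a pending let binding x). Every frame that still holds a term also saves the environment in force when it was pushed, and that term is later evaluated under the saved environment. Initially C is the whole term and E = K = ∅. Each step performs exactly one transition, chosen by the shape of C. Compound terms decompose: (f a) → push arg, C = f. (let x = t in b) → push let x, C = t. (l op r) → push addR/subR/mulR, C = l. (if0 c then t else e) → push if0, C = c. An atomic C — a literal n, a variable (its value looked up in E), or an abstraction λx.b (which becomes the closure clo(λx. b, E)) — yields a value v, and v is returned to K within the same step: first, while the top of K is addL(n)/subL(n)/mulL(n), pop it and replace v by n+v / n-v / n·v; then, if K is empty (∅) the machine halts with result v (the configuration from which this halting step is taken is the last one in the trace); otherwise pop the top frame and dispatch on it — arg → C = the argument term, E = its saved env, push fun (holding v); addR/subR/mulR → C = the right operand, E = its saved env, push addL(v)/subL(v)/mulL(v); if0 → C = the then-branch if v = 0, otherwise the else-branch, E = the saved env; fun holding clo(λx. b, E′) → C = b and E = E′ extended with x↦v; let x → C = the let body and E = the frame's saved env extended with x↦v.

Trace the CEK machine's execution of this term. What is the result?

Answer: -3

Execution trace:
t=0: [C=(1 - (let y = (if0 -1 then (3 + -2) else ((λy. 4) -2)) in y)) | E=∅ | K=∅]
t=1: [C=1 | E=∅ | K=[subR]]
t=2: [C=(let y = (if0 -1 then (3 + -2) else ((λy. 4) -2)) in y) | E=∅ | K=[subL(1)]]
t=3: [C=(if0 -1 then (3 + -2) else ((λy. 4) -2)) | E=∅ | K=[let y :: subL(1)]]
t=4: [C=-1 | E=∅ | K=[if0 :: let y :: subL(1)]]
t=5: [C=((λy. 4) -2) | E=∅ | K=[let y :: subL(1)]]
t=6: [C=(λy. 4) | E=∅ | K=[arg :: let y :: subL(1)]]
t=7: [C=-2 | E=∅ | K=[fun :: let y :: subL(1)]]
t=8: [C=4 | E={y↦-2} | K=[let y :: subL(1)]]
t=9: [C=y | E={y↦4} | K=[subL(1)]]
→ final value -3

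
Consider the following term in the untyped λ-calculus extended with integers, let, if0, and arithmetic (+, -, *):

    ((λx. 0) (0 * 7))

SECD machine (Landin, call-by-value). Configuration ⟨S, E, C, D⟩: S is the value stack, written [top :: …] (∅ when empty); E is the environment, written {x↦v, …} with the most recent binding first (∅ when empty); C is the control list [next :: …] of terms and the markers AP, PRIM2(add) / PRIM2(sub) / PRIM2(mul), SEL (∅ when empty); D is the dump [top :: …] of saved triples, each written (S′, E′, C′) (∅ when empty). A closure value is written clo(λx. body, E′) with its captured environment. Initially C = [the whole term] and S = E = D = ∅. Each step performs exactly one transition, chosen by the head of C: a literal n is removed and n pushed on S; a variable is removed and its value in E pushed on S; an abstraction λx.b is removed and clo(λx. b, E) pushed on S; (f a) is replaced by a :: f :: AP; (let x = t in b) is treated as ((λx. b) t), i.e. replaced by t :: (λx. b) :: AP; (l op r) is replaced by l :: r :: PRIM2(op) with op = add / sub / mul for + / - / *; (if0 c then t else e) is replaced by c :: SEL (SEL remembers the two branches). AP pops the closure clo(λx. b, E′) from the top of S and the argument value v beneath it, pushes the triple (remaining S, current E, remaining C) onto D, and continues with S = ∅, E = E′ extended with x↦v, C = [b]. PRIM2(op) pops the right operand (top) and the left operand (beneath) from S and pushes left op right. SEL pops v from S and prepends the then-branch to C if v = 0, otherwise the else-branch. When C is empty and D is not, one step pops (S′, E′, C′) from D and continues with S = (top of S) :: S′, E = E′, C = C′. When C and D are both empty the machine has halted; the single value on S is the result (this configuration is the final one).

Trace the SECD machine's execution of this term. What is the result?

t=0: [S=∅ | E=∅ | C=[((λx. 0) (0 * 7))] | D=∅]
t=1: [S=∅ | E=∅ | C=[(0 * 7) :: (λx. 0) :: AP] | D=∅]
t=2: [S=∅ | E=∅ | C=[0 :: 7 :: PRIM2(mul) :: (λx. 0) :: AP] | D=∅]
t=3: [S=[0] | E=∅ | C=[7 :: PRIM2(mul) :: (λx. 0) :: AP] | D=∅]
t=4: [S=[7 :: 0] | E=∅ | C=[PRIM2(mul) :: (λx. 0) :: AP] | D=∅]
t=5: [S=[0] | E=∅ | C=[(λx. 0) :: AP] | D=∅]
t=6: [S=[clo(λx. 0, ∅) :: 0] | E=∅ | C=[AP] | D=∅]
t=7: [S=∅ | E={x↦0} | C=[0] | D=[(∅, ∅, ∅)]]
t=8: [S=[0] | E={x↦0} | C=∅ | D=[(∅, ∅, ∅)]]
t=9: [S=[0] | E=∅ | C=∅ | D=∅]
→ final value 0

Answer: 0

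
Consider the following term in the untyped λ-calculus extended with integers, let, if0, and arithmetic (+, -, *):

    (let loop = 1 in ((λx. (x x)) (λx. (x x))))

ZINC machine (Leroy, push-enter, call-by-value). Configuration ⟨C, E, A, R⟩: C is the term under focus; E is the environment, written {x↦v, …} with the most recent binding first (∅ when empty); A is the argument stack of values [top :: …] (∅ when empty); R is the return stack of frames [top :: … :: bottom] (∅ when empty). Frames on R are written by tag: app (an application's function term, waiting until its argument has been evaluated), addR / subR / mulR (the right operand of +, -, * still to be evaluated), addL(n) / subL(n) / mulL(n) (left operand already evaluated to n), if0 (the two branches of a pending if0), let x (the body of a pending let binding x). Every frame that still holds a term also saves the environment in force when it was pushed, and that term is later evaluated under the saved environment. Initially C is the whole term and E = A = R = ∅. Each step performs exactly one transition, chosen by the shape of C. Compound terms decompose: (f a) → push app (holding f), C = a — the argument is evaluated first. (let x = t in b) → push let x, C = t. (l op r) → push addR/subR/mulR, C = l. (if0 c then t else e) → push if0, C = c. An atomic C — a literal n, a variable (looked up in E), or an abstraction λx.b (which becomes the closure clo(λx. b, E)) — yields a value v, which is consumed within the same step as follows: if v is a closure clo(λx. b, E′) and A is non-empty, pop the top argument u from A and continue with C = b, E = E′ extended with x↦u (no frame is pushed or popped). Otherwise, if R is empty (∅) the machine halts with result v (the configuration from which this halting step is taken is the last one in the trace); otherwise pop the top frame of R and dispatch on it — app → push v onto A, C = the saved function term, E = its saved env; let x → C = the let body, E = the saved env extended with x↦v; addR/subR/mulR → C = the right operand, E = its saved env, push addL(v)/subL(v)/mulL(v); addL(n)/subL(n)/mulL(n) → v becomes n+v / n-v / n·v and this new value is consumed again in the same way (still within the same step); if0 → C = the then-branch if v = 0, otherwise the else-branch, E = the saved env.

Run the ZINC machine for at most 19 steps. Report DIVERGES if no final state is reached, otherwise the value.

Answer: DIVERGES (no final state within 19 steps)

Derivation:
step 0: [C=(let loop = 1 in ((λx. (x x)) (λx. (x x)))) | E=∅ | A=∅ | R=∅]
step 1: [C=1 | E=∅ | A=∅ | R=[let loop]]
step 2: [C=((λx. (x x)) (λx. (x x))) | E={loop↦1} | A=∅ | R=∅]
step 3: [C=(λx. (x x)) | E={loop↦1} | A=∅ | R=[app]]
step 4: [C=(λx. (x x)) | E={loop↦1} | A=[clo(λx. (x x), {loop↦1})] | R=∅]
step 5: [C=(x x) | E={x↦clo(λx. (x x), {loop↦1}), loop↦1} | A=∅ | R=∅]
step 6: [C=x | E={x↦clo(λx. (x x), {loop↦1}), loop↦1} | A=∅ | R=[app]]
step 7: [C=x | E={x↦clo(λx. (x x), {loop↦1}), loop↦1} | A=[clo(λx. (x x), {loop↦1})] | R=∅]
… configuration repeats with period 3 (steps 5–7 recur indefinitely) …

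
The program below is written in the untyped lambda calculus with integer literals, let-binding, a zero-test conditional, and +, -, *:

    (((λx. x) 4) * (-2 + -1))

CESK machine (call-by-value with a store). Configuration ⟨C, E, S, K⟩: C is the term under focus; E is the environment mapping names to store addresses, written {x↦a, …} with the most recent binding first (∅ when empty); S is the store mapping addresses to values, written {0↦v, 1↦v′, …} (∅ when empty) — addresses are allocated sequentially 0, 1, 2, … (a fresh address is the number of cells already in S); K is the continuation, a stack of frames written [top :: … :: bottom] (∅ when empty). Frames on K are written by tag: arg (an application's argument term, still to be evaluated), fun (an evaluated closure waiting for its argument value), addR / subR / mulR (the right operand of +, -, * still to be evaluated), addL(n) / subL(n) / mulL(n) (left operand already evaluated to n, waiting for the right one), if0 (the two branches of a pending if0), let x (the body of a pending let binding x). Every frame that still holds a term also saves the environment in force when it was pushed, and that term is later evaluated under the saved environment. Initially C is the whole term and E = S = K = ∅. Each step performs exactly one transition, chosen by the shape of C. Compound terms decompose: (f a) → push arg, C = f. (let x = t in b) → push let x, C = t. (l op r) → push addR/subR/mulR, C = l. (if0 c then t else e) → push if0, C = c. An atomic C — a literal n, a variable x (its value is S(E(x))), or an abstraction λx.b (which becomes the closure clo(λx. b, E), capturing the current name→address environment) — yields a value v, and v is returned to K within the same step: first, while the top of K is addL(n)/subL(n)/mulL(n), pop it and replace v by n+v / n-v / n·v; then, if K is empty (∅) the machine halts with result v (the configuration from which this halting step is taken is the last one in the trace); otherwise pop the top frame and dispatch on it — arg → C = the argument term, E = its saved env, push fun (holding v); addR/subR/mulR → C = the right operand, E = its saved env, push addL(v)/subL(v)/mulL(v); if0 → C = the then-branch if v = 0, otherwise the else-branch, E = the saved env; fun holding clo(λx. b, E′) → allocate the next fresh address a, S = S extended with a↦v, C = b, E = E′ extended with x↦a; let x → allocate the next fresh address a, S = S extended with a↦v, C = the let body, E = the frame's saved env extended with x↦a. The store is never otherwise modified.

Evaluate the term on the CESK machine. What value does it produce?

t=0: [C=(((λx. x) 4) * (-2 + -1)) | E=∅ | S=∅ | K=∅]
t=1: [C=((λx. x) 4) | E=∅ | S=∅ | K=[mulR]]
t=2: [C=(λx. x) | E=∅ | S=∅ | K=[arg :: mulR]]
t=3: [C=4 | E=∅ | S=∅ | K=[fun :: mulR]]
t=4: [C=x | E={x↦0} | S={0↦4} | K=[mulR]]
t=5: [C=(-2 + -1) | E=∅ | S={0↦4} | K=[mulL(4)]]
t=6: [C=-2 | E=∅ | S={0↦4} | K=[addR :: mulL(4)]]
t=7: [C=-1 | E=∅ | S={0↦4} | K=[addL(-2) :: mulL(4)]]
→ final value -12

Answer: -12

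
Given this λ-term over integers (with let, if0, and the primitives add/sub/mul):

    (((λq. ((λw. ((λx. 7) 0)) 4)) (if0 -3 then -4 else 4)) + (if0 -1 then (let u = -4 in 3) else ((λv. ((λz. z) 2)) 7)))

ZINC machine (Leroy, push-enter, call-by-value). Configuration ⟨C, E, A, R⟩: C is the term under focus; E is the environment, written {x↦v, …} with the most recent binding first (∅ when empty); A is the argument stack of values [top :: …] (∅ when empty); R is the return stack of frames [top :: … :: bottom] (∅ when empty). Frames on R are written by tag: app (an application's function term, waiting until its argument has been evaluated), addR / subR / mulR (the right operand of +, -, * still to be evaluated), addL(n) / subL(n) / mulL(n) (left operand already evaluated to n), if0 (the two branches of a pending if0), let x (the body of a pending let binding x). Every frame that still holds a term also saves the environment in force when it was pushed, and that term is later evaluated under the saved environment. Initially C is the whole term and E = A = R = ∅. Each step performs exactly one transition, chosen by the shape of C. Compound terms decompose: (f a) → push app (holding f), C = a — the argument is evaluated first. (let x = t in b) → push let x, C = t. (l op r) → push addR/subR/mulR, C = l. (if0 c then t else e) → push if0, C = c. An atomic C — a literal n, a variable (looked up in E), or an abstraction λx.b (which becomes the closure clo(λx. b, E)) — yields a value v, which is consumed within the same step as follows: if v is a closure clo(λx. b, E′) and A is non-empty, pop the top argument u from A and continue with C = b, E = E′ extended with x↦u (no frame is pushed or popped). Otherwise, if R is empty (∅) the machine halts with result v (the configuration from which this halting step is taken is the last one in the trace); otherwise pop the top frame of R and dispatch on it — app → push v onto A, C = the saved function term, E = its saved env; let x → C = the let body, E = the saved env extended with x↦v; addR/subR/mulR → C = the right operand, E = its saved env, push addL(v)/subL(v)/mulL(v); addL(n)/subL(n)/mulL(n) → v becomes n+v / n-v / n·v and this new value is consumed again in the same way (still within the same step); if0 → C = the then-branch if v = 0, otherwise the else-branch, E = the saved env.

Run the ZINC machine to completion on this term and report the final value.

Answer: 9

Derivation:
0. [C=(((λq. ((λw. ((λx. 7) 0)) 4)) (if0 -3 then -4 else 4)) + (if0 -1 then (let u = -4 in 3) else ((λv. ((λz. z) 2)) 7))) | E=∅ | A=∅ | R=∅]
1. [C=((λq. ((λw. ((λx. 7) 0)) 4)) (if0 -3 then -4 else 4)) | E=∅ | A=∅ | R=[addR]]
2. [C=(if0 -3 then -4 else 4) | E=∅ | A=∅ | R=[app :: addR]]
3. [C=-3 | E=∅ | A=∅ | R=[if0 :: app :: addR]]
4. [C=4 | E=∅ | A=∅ | R=[app :: addR]]
5. [C=(λq. ((λw. ((λx. 7) 0)) 4)) | E=∅ | A=[4] | R=[addR]]
6. [C=((λw. ((λx. 7) 0)) 4) | E={q↦4} | A=∅ | R=[addR]]
7. [C=4 | E={q↦4} | A=∅ | R=[app :: addR]]
8. [C=(λw. ((λx. 7) 0)) | E={q↦4} | A=[4] | R=[addR]]
9. [C=((λx. 7) 0) | E={w↦4, q↦4} | A=∅ | R=[addR]]
10. [C=0 | E={w↦4, q↦4} | A=∅ | R=[app :: addR]]
11. [C=(λx. 7) | E={w↦4, q↦4} | A=[0] | R=[addR]]
12. [C=7 | E={x↦0, w↦4, q↦4} | A=∅ | R=[addR]]
13. [C=(if0 -1 then (let u = -4 in 3) else ((λv. ((λz. z) 2)) 7)) | E=∅ | A=∅ | R=[addL(7)]]
14. [C=-1 | E=∅ | A=∅ | R=[if0 :: addL(7)]]
15. [C=((λv. ((λz. z) 2)) 7) | E=∅ | A=∅ | R=[addL(7)]]
16. [C=7 | E=∅ | A=∅ | R=[app :: addL(7)]]
17. [C=(λv. ((λz. z) 2)) | E=∅ | A=[7] | R=[addL(7)]]
18. [C=((λz. z) 2) | E={v↦7} | A=∅ | R=[addL(7)]]
19. [C=2 | E={v↦7} | A=∅ | R=[app :: addL(7)]]
20. [C=(λz. z) | E={v↦7} | A=[2] | R=[addL(7)]]
21. [C=z | E={z↦2, v↦7} | A=∅ | R=[addL(7)]]
→ final value 9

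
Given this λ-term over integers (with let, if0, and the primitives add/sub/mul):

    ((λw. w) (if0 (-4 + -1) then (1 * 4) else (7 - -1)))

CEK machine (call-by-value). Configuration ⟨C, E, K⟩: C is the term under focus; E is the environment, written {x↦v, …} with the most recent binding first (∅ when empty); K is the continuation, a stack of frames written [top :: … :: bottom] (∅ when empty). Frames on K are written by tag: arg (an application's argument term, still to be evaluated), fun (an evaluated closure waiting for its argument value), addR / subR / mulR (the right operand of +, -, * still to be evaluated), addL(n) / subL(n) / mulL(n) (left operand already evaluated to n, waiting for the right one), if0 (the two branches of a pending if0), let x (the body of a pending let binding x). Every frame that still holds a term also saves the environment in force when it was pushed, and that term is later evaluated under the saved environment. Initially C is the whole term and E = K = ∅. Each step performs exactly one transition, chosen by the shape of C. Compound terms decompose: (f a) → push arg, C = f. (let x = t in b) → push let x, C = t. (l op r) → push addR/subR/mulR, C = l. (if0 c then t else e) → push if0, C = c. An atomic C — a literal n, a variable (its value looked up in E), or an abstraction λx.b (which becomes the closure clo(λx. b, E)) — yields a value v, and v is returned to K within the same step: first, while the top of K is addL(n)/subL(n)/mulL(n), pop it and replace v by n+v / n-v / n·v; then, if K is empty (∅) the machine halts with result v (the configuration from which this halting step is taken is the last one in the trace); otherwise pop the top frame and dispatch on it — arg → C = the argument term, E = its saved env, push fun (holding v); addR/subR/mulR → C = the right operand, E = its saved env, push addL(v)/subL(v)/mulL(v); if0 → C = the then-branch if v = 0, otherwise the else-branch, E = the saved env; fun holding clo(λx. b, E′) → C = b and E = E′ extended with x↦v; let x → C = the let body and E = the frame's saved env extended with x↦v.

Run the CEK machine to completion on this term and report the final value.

Answer: 8

Machine steps:
[0] <C=((λw. w) (if0 (-4 + -1) then (1 * 4) else (7 - -1))), E=∅, K=∅>
[1] <C=(λw. w), E=∅, K=[arg]>
[2] <C=(if0 (-4 + -1) then (1 * 4) else (7 - -1)), E=∅, K=[fun]>
[3] <C=(-4 + -1), E=∅, K=[if0 :: fun]>
[4] <C=-4, E=∅, K=[addR :: if0 :: fun]>
[5] <C=-1, E=∅, K=[addL(-4) :: if0 :: fun]>
[6] <C=(7 - -1), E=∅, K=[fun]>
[7] <C=7, E=∅, K=[subR :: fun]>
[8] <C=-1, E=∅, K=[subL(7) :: fun]>
[9] <C=w, E={w↦8}, K=∅>
→ final value 8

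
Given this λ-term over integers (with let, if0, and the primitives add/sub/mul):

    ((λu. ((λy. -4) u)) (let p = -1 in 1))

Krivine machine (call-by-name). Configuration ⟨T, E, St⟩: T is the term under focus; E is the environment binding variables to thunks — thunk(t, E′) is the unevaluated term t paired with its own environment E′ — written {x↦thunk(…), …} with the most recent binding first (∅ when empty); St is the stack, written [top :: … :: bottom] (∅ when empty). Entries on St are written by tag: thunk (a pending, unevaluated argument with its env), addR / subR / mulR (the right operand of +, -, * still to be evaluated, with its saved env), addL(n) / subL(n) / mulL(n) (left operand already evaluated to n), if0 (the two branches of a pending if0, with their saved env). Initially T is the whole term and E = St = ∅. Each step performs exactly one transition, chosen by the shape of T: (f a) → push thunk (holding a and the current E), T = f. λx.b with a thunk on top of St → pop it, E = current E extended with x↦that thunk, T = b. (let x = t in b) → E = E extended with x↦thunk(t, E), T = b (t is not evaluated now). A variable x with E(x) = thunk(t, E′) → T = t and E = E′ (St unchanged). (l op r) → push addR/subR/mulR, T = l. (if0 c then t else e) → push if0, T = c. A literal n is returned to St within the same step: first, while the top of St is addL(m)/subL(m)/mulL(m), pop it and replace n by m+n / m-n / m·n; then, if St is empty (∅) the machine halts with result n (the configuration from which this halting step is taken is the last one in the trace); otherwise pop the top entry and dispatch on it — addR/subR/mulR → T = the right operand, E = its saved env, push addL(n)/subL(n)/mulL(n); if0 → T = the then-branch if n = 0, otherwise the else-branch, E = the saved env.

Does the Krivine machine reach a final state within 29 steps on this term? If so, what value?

Answer: -4

Execution trace:
0. ⟨T=((λu. ((λy. -4) u)) (let p = -1 in 1)); E=∅; St=∅⟩
1. ⟨T=(λu. ((λy. -4) u)); E=∅; St=[thunk]⟩
2. ⟨T=((λy. -4) u); E={u↦thunk((let p = -1 in 1), ∅)}; St=∅⟩
3. ⟨T=(λy. -4); E={u↦thunk((let p = -1 in 1), ∅)}; St=[thunk]⟩
4. ⟨T=-4; E={y↦thunk(u, {u↦thunk((let p = -1 in 1), ∅)}), u↦thunk((let p = -1 in 1), ∅)}; St=∅⟩
→ final value -4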